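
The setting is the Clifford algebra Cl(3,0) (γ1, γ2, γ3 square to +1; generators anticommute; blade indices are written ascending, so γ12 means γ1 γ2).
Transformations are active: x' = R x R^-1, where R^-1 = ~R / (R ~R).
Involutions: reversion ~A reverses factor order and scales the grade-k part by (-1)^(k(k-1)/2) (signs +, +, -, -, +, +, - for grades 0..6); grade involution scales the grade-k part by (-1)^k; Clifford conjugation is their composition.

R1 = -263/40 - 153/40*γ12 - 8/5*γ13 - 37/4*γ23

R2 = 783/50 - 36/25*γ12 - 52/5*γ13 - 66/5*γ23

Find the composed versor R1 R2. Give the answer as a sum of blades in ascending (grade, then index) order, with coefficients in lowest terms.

Distribute over the terms of R1 (each basis-blade product reordered to ascending indices, repeated generators contracted through their squares):
(-263/40) R2 = -205929/2000 + 2367/250*γ12 + 3419/50*γ13 + 8679/100*γ23
(-153/40*γ12) R2 = -1377/250 - 119799/2000*γ12 + 5049/100*γ13 - 1989/50*γ23
(-8/5*γ13) R2 = -416/25 - 528/25*γ12 - 3132/125*γ13 + 288/125*γ23
(-37/4*γ23) R2 = -1221/10 + 481/5*γ12 - 333/25*γ13 - 28971/200*γ23
Summing the partial products and collecting blades:
Answer: -19777/80 + 49297/2000*γ12 + 40247/500*γ13 - 95541/1000*γ23


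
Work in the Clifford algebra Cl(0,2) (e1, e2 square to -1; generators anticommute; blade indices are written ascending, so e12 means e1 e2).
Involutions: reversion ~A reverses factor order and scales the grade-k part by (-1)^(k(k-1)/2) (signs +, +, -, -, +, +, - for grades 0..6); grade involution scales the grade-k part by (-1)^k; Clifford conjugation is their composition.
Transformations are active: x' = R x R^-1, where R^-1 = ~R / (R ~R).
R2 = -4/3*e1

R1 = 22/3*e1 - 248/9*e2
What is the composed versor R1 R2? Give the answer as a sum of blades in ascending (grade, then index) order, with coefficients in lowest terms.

Distribute over the terms of R2 (each basis-blade product reordered to ascending indices, repeated generators contracted through their squares):
R1 (-4/3*e1) = 88/9 - 992/27*e12
Answer: 88/9 - 992/27*e12


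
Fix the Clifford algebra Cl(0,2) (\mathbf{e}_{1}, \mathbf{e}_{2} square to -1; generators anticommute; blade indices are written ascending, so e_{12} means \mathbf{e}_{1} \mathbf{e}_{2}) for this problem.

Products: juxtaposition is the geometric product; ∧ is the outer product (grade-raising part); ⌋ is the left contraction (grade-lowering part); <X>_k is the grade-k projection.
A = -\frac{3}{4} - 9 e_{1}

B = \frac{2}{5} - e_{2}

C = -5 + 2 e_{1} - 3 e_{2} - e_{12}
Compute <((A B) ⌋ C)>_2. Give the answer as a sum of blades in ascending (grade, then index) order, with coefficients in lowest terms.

step 1: -\frac{3}{10} - \frac{18}{5} e_{1} + \frac{3}{4} e_{2} + 9 e_{12}
step 2: \frac{399}{20} - \frac{27}{20} e_{1} - \frac{27}{10} e_{2} + \frac{3}{10} e_{12}
step 3: \frac{3}{10} e_{12}
Answer: \frac{3}{10} e_{12}


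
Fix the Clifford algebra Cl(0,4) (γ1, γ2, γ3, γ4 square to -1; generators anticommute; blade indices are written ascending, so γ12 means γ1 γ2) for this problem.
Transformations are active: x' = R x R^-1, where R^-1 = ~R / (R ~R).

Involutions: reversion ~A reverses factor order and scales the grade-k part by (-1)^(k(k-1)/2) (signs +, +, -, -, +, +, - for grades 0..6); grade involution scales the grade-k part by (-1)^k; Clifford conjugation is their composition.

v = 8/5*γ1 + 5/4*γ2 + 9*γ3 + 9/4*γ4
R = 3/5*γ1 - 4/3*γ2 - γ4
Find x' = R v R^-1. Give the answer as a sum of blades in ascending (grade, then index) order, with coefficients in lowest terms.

~R = 3/5*γ1 - 4/3*γ2 - γ4, and R ~R = -706/225, so R^-1 = ~R / (-706/225).
R v = 887/300 + 173/60*γ12 + 27/5*γ13 + 59/20*γ14 - 12*γ23 - 7/4*γ24 + 9*γ34
Answer: -19279/7060*γ1 + 1783/1412*γ2 - 9*γ3 - 129/353*γ4


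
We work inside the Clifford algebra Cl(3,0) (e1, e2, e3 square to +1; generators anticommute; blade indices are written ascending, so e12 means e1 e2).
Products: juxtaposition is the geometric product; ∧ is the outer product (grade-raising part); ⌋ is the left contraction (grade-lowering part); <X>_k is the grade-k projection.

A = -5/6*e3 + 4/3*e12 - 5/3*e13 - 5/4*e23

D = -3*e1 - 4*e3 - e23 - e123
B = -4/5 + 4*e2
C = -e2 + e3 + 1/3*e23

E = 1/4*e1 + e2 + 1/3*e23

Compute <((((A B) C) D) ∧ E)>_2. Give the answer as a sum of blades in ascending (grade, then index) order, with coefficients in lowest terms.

step 1: 16/3*e1 + 17/3*e3 - 16/15*e12 + 4/3*e13 + 13/3*e23 + 20/3*e123
step 2: 38/9 + 8/45*e1 + 22/9*e2 + 13/3*e3 + 8/9*e12 + 524/45*e13 + 17/3*e23 + 92/45*e123
step 3: -457/45 - 773/15*e1 - 1229/45*e2 + 742/45*e3 + 97/15*e12 + 623/45*e13 - 914/45*e23 - 1123/45*e123
step 4: -457/180*e1 - 457/45*e2 - 8047/180*e12 - 371/90*e13 - 2683/135*e23 - 361/10*e123
step 5: -8047/180*e12 - 371/90*e13 - 2683/135*e23
Answer: -8047/180*e12 - 371/90*e13 - 2683/135*e23


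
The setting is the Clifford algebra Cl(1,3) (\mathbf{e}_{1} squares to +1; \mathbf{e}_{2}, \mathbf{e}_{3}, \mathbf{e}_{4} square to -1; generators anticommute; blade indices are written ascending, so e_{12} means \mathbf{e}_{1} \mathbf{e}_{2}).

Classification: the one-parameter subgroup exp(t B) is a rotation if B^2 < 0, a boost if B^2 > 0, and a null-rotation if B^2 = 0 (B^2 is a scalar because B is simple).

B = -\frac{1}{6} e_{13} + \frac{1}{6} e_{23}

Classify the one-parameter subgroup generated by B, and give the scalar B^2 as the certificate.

B^2 term by term: the squares give (-\frac{1}{6})^2*(e_{13})^2 + (\frac{1}{6})^2*(e_{23})^2 = \frac{1}{36}*(+1) + \frac{1}{36}*(-1) = 0 (each basis 2-blade squares to minus the product of its generators' squares); cross terms between blades sharing an index anticommute and cancel. So B^2 = 0.
Answer: null-rotation, certificate B^2 = 0. Note: conjugating B changes its blade decomposition but never the scalar B^2 = 0, whose sign settles the classification.


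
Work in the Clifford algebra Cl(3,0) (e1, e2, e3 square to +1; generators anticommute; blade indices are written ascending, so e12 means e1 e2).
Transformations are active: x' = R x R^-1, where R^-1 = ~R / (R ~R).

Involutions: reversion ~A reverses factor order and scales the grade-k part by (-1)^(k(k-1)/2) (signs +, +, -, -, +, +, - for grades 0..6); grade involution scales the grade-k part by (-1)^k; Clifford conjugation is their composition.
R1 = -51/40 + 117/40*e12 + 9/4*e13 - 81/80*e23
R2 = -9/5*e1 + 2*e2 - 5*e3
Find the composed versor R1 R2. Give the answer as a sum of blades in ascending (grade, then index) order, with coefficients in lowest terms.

Distribute over the terms of R2 (each basis-blade product reordered to ascending indices, repeated generators contracted through their squares):
R1 (-9/5*e1) = 459/200*e1 + 1053/200*e2 + 81/20*e3 + 729/400*e123
R1 (2*e2) = 117/20*e1 - 51/20*e2 + 81/40*e3 - 9/2*e123
R1 (-5*e3) = -45/4*e1 + 81/16*e2 + 51/8*e3 - 117/8*e123
Summing the partial products and collecting blades:
Answer: -621/200*e1 + 3111/400*e2 + 249/20*e3 - 6921/400*e123


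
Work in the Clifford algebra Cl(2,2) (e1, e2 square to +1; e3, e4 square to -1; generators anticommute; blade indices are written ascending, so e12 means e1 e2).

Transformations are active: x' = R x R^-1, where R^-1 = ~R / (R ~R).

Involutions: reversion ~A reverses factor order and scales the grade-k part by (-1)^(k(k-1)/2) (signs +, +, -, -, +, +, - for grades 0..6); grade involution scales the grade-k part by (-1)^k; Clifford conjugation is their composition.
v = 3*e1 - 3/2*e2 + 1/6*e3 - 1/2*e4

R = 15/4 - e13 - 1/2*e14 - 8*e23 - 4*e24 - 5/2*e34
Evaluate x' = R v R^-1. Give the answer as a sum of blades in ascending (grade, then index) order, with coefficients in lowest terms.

~R = 15/4 + e13 + 1/2*e14 + 8*e23 + 4*e24 + 5/2*e34, and R ~R = -975/16, so R^-1 = ~R / (-975/16).
R v = 67/6*e1 - 151/24*e2 - 77/8*e3 - 163/24*e4 - 51/2*e123 - 51/4*e124 - 83/12*e134 + 101/12*e234
Answer: 401/117*e1 + 449/234*e2 + 2351/1170*e3 - 757/1170*e4


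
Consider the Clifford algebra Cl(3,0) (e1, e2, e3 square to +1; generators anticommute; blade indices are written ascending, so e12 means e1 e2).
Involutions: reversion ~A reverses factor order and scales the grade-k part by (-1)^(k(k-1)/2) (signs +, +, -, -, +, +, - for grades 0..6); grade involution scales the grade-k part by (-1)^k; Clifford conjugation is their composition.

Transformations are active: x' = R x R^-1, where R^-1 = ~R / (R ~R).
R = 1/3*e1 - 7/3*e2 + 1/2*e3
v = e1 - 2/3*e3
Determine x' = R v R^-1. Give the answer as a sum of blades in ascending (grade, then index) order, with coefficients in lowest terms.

~R = 1/3*e1 - 7/3*e2 + 1/2*e3, and R ~R = 209/36, so R^-1 = ~R / (209/36).
R v = 7/3*e12 - 13/18*e13 + 14/9*e23
Answer: -e1 + 2/3*e3


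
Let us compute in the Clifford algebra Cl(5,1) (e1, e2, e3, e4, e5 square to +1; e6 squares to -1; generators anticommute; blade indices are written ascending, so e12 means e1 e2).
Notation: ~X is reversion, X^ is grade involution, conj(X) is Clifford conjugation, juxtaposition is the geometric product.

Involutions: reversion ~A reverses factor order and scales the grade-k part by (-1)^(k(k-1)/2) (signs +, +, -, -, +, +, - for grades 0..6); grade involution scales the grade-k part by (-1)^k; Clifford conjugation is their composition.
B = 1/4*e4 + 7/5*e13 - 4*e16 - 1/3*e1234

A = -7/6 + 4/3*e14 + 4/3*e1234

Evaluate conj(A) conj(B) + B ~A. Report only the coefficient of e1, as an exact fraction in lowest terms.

first term: -4/9 + 1/3*e1 + 7/24*e4 + 49/30*e13 - 14/3*e16 - 4/9*e23 - 28/15*e24 + 28/15*e34 + 16/3*e46 - 1/3*e123 + 7/18*e1234 - 16/3*e2346
second term: -4/9 + 1/3*e1 - 7/24*e4 - 49/30*e13 + 14/3*e16 - 4/9*e23 + 28/15*e24 + 28/15*e34 + 16/3*e46 - 1/3*e123 + 7/18*e1234 - 16/3*e2346
Answer: 2/3


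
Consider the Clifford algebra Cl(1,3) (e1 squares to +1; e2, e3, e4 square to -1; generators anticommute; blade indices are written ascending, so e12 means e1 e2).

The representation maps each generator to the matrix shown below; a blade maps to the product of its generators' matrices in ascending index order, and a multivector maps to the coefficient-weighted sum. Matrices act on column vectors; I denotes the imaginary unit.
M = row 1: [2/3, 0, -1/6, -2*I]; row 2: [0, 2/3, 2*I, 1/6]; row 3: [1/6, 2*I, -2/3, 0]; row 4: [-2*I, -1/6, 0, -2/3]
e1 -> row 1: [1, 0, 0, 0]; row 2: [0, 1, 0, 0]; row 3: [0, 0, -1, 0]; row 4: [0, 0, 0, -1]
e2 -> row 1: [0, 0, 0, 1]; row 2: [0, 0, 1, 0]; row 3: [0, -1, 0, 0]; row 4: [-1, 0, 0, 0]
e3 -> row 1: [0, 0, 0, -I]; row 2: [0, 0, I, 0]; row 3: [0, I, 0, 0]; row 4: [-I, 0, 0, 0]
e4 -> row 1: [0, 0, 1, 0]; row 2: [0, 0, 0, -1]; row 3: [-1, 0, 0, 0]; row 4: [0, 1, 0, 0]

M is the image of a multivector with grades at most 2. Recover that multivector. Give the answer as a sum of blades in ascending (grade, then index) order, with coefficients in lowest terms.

Method: the blade images are trace-orthogonal — tr(rho(e_A) rho(e_B)^-1) = 4 if A = B and 0 otherwise — and rho(e_A)^-1 = (e_A)^2 * rho(e_A) with (e_A)^2 = +1 or -1, so the coefficient of e_A in the preimage is (e_A)^2 * tr(M rho(e_A))/4.
Nonzero projections over blades of grade <= 2: e1: (e1)^2 = +1, tr(M rho(e1)) = 8/3, coefficient 2/3; e3: (e3)^2 = -1, tr(M rho(e3)) = -8, coefficient 2; e4: (e4)^2 = -1, tr(M rho(e4)) = 2/3, coefficient -1/6. Every other blade of grade <= 2 projects to 0.
Answer: 2/3*e1 + 2*e3 - 1/6*e4


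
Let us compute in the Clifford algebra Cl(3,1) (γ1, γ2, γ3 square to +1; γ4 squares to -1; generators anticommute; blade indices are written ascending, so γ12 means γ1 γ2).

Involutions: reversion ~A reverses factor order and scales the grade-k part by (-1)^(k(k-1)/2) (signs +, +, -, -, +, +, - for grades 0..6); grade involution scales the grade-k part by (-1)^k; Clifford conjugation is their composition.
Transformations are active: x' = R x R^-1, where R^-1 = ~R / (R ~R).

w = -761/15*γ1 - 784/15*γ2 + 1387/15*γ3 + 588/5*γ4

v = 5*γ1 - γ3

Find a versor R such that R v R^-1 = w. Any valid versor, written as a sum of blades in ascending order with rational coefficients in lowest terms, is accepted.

R = v + w = -686/15*γ1 - 784/15*γ2 + 1372/15*γ3 + 588/5*γ4 works: the equal norms (26) guarantee its sandwich swaps v into w.
Answer: -686/15*γ1 - 784/15*γ2 + 1372/15*γ3 + 588/5*γ4


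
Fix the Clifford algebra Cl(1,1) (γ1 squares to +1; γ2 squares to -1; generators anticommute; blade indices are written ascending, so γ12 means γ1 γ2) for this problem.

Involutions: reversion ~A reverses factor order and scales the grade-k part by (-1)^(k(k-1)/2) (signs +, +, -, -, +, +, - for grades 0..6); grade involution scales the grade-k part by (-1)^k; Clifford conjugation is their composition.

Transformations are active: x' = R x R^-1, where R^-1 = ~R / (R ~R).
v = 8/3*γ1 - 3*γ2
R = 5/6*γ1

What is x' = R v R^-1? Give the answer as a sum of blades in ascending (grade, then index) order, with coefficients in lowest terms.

~R = 5/6*γ1, and R ~R = 25/36, so R^-1 = ~R / (25/36).
R v = 20/9 - 5/2*γ12
Answer: 8/3*γ1 + 3*γ2


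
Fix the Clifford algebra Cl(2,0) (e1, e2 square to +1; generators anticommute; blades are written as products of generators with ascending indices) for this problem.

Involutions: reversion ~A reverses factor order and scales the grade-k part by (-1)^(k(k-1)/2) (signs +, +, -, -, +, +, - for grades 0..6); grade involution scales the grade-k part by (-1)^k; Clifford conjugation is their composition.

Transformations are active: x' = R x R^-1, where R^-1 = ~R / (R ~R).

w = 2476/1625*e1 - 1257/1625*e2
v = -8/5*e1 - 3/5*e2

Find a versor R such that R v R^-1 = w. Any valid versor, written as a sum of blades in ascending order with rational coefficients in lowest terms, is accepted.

Since q(v) = q(w) = 73/25, the sum R = v + w = -124/1625*e1 - 2232/1625*e2 does the job whenever invertible.
Answer: -124/1625*e1 - 2232/1625*e2


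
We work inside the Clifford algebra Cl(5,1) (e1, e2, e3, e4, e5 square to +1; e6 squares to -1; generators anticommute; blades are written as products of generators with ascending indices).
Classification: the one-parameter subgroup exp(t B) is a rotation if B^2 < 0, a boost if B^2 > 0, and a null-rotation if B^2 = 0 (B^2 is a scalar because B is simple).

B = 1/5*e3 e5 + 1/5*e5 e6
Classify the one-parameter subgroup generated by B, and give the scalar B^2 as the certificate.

B^2 term by term: the squares give (1/5)^2*(e3 e5)^2 + (1/5)^2*(e5 e6)^2 = 1/25*(-1) + 1/25*(+1) = 0 (each basis 2-blade squares to minus the product of its generators' squares); cross terms between blades sharing an index anticommute and cancel. So B^2 = 0.
Answer: null-rotation, certificate B^2 = 0. The class reads off the invariant scalar 0 directly.


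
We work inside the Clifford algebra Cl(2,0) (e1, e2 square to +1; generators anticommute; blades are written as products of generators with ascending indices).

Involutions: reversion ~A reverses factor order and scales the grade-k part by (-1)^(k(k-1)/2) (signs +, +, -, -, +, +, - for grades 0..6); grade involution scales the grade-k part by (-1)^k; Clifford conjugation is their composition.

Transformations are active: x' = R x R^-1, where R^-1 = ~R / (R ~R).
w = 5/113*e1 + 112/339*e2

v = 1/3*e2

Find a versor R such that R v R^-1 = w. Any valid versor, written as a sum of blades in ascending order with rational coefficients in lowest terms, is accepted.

Here q(v) = q(w) = 1/9; the classical choice R = v + w = 5/113*e1 + 75/113*e2 then realises v -> w under the sandwich.
Answer: 5/113*e1 + 75/113*e2


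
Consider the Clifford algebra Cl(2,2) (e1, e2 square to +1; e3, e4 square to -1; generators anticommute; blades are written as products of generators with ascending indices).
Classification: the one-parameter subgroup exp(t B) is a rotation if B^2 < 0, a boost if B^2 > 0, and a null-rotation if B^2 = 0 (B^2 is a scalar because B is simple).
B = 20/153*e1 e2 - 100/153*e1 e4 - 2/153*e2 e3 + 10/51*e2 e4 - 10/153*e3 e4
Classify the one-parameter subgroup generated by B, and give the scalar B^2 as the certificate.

B^2 term by term: the squares give (20/153)^2*(e1 e2)^2 + (-100/153)^2*(e1 e4)^2 + (-2/153)^2*(e2 e3)^2 + (10/51)^2*(e2 e4)^2 + (-10/153)^2*(e3 e4)^2 = 400/23409*(-1) + 10000/23409*(+1) + 4/23409*(+1) + 100/2601*(+1) + 100/23409*(-1) = 4/9 (each basis 2-blade squares to minus the product of its generators' squares); cross terms between blades sharing an index anticommute and cancel; the commuting (index-disjoint) pairs give grade-4 terms 2*c*c'*(blade product), which cancel blade by blade — e1 e2 e3 e4: -400/23409 + 400/23409 = 0 — confirming B is simple. So B^2 = 4/9.
Answer: boost, certificate B^2 = 4/9. The scalar 4/9 is the complete invariant here: its sign names the subgroup type.


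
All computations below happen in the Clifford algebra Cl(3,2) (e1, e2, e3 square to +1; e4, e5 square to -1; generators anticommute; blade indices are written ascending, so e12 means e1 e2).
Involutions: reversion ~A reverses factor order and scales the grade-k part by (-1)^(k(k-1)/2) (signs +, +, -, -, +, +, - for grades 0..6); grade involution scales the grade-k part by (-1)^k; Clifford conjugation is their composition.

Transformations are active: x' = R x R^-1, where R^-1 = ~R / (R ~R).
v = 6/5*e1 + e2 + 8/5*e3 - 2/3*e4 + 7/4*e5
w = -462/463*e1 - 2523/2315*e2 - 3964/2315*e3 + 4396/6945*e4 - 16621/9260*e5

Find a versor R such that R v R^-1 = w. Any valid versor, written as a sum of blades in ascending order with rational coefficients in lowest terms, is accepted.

Reasoning: v^2 = w^2 = 215/144 since conjugation preserves the quadratic form; R = v + w = 468/2315*e1 - 208/2315*e2 - 52/463*e3 - 78/2315*e4 - 104/2315*e5 is then valid when invertible, keeping its own part and reversing (v - w)/2.
Answer: 468/2315*e1 - 208/2315*e2 - 52/463*e3 - 78/2315*e4 - 104/2315*e5


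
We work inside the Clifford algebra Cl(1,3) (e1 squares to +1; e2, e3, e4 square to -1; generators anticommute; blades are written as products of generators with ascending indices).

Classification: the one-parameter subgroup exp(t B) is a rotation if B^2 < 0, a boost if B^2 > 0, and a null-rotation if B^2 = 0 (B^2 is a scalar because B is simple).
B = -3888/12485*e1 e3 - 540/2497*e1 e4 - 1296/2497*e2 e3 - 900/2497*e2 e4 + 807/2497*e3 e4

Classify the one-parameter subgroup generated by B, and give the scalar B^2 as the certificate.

B^2 term by term: the squares give (-3888/12485)^2*(e1 e3)^2 + (-540/2497)^2*(e1 e4)^2 + (-1296/2497)^2*(e2 e3)^2 + (-900/2497)^2*(e2 e4)^2 + (807/2497)^2*(e3 e4)^2 = 15116544/155875225*(+1) + 291600/6235009*(+1) + 1679616/6235009*(-1) + 810000/6235009*(-1) + 651249/6235009*(-1) = -9/25 (each basis 2-blade squares to minus the product of its generators' squares); cross terms between blades sharing an index anticommute and cancel; the commuting (index-disjoint) pairs give grade-4 terms 2*c*c'*(blade product), which cancel blade by blade — e1 e2 e3 e4: -1399680/6235009 + 1399680/6235009 = 0 — confirming B is simple. So B^2 = -9/25.
Answer: rotation, certificate B^2 = -9/25. The class reads off the invariant scalar -9/25 directly.


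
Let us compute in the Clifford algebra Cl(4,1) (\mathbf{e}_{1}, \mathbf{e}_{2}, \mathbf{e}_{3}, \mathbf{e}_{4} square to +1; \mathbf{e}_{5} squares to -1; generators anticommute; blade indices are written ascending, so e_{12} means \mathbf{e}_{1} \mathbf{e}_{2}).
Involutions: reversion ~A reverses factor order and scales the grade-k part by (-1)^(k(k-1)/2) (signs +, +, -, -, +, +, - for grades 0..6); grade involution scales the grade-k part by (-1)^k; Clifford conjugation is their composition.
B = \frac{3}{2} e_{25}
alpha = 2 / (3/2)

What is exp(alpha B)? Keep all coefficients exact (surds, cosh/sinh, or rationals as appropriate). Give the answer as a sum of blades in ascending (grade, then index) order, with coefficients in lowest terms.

B^2 = (\frac{3}{2})^2*(e_{25})^2 = \frac{9}{4}*(+1) = \frac{9}{4} (a basis 2-blade squares to minus the product of its generators' squares).
B^2 = \frac{9}{4} — since the square is positive, the closed form is hyperbolic: l = \frac{3}{2}, alpha*l = 2, so exp(alpha B) = cosh(2) + (sinh(2)/(\frac{3}{2}))*B = \cosh{\left(2 \right)} + (\frac{2 \sinh{\left(2 \right)}}{3})*B.
Answer: \cosh{\left(2 \right)} + \sinh{\left(2 \right)} e_{25}


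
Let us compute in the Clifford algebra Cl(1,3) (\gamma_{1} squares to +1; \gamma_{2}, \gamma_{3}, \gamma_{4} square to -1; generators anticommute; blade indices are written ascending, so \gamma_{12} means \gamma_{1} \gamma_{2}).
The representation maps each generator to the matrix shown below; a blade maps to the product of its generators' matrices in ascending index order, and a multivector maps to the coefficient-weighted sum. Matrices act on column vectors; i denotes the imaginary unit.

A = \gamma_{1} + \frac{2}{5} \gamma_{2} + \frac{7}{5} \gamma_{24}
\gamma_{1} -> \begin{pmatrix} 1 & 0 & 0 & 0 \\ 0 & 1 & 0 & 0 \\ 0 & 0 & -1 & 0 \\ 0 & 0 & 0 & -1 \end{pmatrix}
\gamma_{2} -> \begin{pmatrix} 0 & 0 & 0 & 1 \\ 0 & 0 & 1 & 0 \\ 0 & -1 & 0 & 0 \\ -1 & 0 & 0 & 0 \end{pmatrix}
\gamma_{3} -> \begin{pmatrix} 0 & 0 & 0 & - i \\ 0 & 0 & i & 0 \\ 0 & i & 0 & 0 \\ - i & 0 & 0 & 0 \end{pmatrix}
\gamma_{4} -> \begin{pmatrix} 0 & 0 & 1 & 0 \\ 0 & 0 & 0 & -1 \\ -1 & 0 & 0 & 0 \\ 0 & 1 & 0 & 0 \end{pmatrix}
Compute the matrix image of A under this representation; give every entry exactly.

Bivector images (products of the table entries): rho(\gamma_{24}) = rho(\gamma_{2})rho(\gamma_{4}) = \begin{pmatrix} 0 & 1 & 0 & 0 \\ -1 & 0 & 0 & 0 \\ 0 & 0 & 0 & 1 \\ 0 & 0 & -1 & 0 \end{pmatrix}.
M = (1)*rho(\gamma_{1}) + (\frac{2}{5})*rho(\gamma_{2}) + (\frac{7}{5})*rho(\gamma_{24}), summed entrywise:
Answer: \begin{pmatrix} 1 & \frac{7}{5} & 0 & \frac{2}{5} \\ - \frac{7}{5} & 1 & \frac{2}{5} & 0 \\ 0 & - \frac{2}{5} & -1 & \frac{7}{5} \\ - \frac{2}{5} & 0 & - \frac{7}{5} & -1 \end{pmatrix}


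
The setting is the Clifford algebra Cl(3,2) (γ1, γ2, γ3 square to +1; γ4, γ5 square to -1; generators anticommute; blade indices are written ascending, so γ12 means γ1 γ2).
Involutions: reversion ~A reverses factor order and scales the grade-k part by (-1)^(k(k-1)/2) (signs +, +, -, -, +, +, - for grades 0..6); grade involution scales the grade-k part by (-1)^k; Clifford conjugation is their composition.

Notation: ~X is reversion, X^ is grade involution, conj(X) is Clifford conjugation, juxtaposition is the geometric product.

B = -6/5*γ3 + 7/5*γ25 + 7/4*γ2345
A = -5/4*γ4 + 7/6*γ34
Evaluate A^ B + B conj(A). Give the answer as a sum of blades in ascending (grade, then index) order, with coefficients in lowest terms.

first term: 7/5*γ4 + 49/24*γ25 + 3/2*γ34 - 35/16*γ235 - 7/4*γ245 + 49/30*γ2345
second term: 7/5*γ4 - 49/24*γ25 - 3/2*γ34 + 35/16*γ235 - 7/4*γ245 - 49/30*γ2345
Answer: 14/5*γ4 - 7/2*γ245


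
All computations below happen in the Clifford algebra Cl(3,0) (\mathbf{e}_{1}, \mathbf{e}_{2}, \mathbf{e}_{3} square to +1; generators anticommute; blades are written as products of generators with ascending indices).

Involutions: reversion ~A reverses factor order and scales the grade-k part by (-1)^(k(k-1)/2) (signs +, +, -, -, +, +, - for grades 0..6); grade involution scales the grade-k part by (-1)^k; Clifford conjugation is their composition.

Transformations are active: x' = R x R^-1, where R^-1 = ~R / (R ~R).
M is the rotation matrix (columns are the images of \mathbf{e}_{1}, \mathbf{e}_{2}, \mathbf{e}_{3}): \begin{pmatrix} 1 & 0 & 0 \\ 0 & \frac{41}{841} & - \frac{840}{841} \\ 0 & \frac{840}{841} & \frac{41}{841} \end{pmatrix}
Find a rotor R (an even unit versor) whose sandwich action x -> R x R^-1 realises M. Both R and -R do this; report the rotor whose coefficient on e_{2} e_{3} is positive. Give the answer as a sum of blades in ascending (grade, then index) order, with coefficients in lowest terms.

Method: write R = a + b12*e_{1} e_{2} + b13*e_{1} e_{3} + b23*e_{2} e_{3} with a^2 + b12^2 + b13^2 + b23^2 = 1 (so R^-1 = ~R). Expanding the columns R e_j ~R gives tr M = 4a^2 - 1 and, from the antisymmetric part, M21 - M12 = -4a*b12, M13 - M31 = 4a*b13, M32 - M23 = -4a*b23.
Here tr M = \frac{923}{841}, so a^2 = (1 + tr M)/4 = \frac{441}{841} and a = ±\frac{21}{29}. Taking a = \frac{21}{29}: M21 - M12 = 0, M13 - M31 = 0, M32 - M23 = \frac{1680}{841}, giving b12 = 0, b13 = 0, b23 = -\frac{20}{29}, i.e. R = \frac{21}{29} - \frac{20}{29} e_{2} e_{3}.
Its e_{2} e_{3} coefficient is negative, so report the other preimage -R.
Answer: -\frac{21}{29} + \frac{20}{29} e_{2} e_{3}. Key observation: the double cover Spin(3) -> SO(3) sends R and -R to the same matrix (trace \frac{923}{841} here), so the stated sign of the e_{2} e_{3} coefficient is what selects one sheet.


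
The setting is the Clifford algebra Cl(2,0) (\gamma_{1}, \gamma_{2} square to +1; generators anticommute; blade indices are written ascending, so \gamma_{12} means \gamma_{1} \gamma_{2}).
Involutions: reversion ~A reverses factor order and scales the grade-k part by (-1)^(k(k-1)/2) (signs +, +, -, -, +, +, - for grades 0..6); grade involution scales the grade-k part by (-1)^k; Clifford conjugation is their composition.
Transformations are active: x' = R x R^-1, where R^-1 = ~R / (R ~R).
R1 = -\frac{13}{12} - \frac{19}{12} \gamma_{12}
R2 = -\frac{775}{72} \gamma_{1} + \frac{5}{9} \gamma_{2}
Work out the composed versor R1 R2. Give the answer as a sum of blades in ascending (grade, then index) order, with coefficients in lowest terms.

Distribute over the terms of R1 (each basis-blade product reordered to ascending indices, repeated generators contracted through their squares):
(-\frac{13}{12}) R2 = \frac{10075}{864} \gamma_{1} - \frac{65}{108} \gamma_{2}
(-\frac{19}{12} \gamma_{12}) R2 = -\frac{95}{108} \gamma_{1} - \frac{14725}{864} \gamma_{2}
Summing the partial products and collecting blades:
Answer: \frac{345}{32} \gamma_{1} - \frac{15245}{864} \gamma_{2}


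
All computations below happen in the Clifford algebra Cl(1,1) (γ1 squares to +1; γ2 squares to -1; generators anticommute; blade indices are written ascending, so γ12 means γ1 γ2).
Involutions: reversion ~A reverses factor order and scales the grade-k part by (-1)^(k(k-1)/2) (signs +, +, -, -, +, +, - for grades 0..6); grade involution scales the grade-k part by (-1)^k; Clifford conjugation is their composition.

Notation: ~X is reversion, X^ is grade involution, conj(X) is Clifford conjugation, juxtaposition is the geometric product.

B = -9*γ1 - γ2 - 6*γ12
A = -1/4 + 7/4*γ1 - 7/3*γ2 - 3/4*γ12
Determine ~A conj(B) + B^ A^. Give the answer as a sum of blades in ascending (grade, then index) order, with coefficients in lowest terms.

first term: 271/12 - 17*γ1 + 7/2*γ2 + 85/4*γ12
second term: -163/12 + 11*γ1 - 35/2*γ2 + 97/4*γ12
Answer: 9 - 6*γ1 - 14*γ2 + 91/2*γ12


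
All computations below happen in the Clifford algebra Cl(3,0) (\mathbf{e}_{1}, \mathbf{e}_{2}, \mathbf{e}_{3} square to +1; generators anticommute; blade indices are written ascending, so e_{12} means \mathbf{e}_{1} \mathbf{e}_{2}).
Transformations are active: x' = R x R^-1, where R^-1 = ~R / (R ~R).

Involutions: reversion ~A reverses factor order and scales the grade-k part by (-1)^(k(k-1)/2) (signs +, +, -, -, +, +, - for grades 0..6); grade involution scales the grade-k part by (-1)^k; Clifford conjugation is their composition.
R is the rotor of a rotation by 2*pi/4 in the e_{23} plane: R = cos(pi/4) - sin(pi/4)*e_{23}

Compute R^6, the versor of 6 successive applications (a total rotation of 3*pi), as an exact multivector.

The rotor phase is half the rotation angle and phases add under composition, so 6 steps in the e_{23} plane accumulate phase 6*(pi/4) = \frac{3 \pi}{2}: R^6 = cos(\frac{3 \pi}{2}) - sin(\frac{3 \pi}{2})*e_{23}.
cos(\frac{3 \pi}{2}) = 0 and sin(\frac{3 \pi}{2}) = -1, so R^6 = e_{23}. The net rotation is 1*pi (after discarding 1 full turn, each of which contributes a factor -1 to the rotor); the rotor keeps the half-angle phase exactly.
Answer: e_{23}


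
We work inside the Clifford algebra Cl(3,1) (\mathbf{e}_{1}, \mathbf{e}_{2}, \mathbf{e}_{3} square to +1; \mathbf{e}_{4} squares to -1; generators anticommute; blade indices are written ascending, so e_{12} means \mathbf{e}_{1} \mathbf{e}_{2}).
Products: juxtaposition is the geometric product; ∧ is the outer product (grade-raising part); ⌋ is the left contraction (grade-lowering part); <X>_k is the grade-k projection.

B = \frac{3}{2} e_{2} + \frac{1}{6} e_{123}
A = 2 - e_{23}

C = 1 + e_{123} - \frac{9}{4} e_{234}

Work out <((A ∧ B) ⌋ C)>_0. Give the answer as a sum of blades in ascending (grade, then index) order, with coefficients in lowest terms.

step 1: 3 e_{2} + \frac{1}{3} e_{123}
step 2: -\frac{1}{3} - 3 e_{13} - \frac{27}{4} e_{34}
step 3: -\frac{1}{3}
Answer: -\frac{1}{3}


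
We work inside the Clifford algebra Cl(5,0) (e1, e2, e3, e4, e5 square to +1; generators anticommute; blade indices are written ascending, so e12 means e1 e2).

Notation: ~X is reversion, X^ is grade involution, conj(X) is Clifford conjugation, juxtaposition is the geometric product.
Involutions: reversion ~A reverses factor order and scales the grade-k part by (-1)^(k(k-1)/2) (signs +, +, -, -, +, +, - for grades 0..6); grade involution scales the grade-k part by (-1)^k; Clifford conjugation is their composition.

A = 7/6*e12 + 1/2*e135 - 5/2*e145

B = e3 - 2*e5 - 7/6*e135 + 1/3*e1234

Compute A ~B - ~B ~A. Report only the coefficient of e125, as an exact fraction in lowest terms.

first term: -7/12 - e13 + 5*e14 - 1/2*e15 - 119/36*e34 + 7/6*e123 - 7/3*e125 - 19/36*e235 + 1/6*e245 - 5/2*e1345
second term: 7/12 + e13 - 5*e14 + 1/2*e15 - 91/36*e34 - 7/6*e123 + 7/3*e125 - 79/36*e235 - 1/6*e245 - 5/2*e1345
Answer: -14/3


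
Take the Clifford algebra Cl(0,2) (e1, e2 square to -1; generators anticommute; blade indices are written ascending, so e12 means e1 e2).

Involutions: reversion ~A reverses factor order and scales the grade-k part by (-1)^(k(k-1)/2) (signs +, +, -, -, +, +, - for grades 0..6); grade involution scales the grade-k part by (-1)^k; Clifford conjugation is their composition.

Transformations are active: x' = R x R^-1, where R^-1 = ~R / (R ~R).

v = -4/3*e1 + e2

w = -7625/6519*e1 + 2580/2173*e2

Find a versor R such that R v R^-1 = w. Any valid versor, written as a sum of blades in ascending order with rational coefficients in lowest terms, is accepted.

Take R = v + w = -5439/2173*e1 + 4753/2173*e2. Because q(v) = q(w) = -25/9, conjugation by R sends v exactly to w.
Answer: -5439/2173*e1 + 4753/2173*e2


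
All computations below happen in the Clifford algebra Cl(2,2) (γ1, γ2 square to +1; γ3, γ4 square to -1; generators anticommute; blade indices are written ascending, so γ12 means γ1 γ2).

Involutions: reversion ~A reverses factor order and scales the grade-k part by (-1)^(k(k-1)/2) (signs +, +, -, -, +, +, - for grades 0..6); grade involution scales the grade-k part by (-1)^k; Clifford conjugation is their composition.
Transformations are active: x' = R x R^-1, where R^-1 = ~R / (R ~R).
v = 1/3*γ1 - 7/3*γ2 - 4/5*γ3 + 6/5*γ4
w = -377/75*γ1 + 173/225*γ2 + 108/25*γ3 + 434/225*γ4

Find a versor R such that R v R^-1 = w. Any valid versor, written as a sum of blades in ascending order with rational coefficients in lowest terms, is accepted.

Take R = v + w = -352/75*γ1 - 352/225*γ2 + 88/25*γ3 + 704/225*γ4. Because q(v) = q(w) = 782/225, conjugation by R sends v exactly to w.
Answer: -352/75*γ1 - 352/225*γ2 + 88/25*γ3 + 704/225*γ4


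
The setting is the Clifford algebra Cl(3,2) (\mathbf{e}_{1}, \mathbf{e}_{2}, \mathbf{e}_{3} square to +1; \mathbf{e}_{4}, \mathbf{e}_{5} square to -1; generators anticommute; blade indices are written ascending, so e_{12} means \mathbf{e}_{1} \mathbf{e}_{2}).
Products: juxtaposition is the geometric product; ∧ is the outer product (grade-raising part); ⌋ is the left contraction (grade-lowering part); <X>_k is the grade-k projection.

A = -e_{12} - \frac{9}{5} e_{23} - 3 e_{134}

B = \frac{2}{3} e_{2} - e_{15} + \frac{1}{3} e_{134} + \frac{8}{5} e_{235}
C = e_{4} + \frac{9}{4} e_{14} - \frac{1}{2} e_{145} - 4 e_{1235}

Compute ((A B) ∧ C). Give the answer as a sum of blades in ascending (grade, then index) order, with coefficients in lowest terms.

step 1: -1 - \frac{2}{3} e_{1} + \frac{6}{5} e_{3} + \frac{72}{25} e_{5} - e_{25} - \frac{3}{5} e_{124} - \frac{8}{5} e_{135} + \frac{1}{3} e_{234} + 3 e_{345} - 2 e_{1234} + \frac{9}{5} e_{1235} + \frac{24}{5} e_{1245}
step 2: -e_{4} - \frac{35}{12} e_{14} + \frac{6}{5} e_{34} - \frac{72}{25} e_{45} - \frac{27}{10} e_{134} + \frac{349}{50} e_{145} + e_{245} + 4 e_{1235} + \frac{9}{4} e_{1245} + \frac{11}{5} e_{1345} - \frac{9}{5} e_{12345}
Answer: -e_{4} - \frac{35}{12} e_{14} + \frac{6}{5} e_{34} - \frac{72}{25} e_{45} - \frac{27}{10} e_{134} + \frac{349}{50} e_{145} + e_{245} + 4 e_{1235} + \frac{9}{4} e_{1245} + \frac{11}{5} e_{1345} - \frac{9}{5} e_{12345}


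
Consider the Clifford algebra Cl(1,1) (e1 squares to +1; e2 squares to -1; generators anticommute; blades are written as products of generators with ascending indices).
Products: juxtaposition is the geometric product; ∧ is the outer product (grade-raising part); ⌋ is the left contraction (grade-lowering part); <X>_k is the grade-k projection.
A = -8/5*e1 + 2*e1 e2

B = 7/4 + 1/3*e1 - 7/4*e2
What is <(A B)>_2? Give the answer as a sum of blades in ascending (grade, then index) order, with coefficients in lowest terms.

step 1: -8/15 + 7/10*e1 - 2/3*e2 + 63/10*e1 e2
step 2: 63/10*e1 e2
Answer: 63/10*e1 e2


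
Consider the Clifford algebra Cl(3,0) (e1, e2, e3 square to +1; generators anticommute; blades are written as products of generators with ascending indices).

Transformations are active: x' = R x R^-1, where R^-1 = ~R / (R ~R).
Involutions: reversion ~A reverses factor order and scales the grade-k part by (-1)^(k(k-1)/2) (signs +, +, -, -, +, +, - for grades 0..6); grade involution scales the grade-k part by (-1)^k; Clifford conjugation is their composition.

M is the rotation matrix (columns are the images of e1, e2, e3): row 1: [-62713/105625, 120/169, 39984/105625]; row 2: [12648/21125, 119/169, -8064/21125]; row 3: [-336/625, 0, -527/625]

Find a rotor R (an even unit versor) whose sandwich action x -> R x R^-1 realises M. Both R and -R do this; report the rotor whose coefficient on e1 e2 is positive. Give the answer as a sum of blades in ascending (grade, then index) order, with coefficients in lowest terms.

Method: write R = a + b12*e1 e2 + b13*e1 e3 + b23*e2 e3 with a^2 + b12^2 + b13^2 + b23^2 = 1 (so R^-1 = ~R). Expanding the columns R e_j ~R gives tr M = 4a^2 - 1 and, from the antisymmetric part, M21 - M12 = -4a*b12, M13 - M31 = 4a*b13, M32 - M23 = -4a*b23.
Here tr M = -77401/105625, so a^2 = (1 + tr M)/4 = 7056/105625 and a = ±84/325. Taking a = 84/325: M21 - M12 = -2352/21125, M13 - M31 = 96768/105625, M32 - M23 = 8064/21125, giving b12 = 7/65, b13 = 288/325, b23 = -24/65, i.e. R = 84/325 + 7/65*e1 e2 + 288/325*e1 e3 - 24/65*e2 e3.
Its e1 e2 coefficient is already positive.
Answer: 84/325 + 7/65*e1 e2 + 288/325*e1 e3 - 24/65*e2 e3. Note: both R and -R realise this M (trace -77401/105625); the covering map identifies them, and the e1 e2-coefficient sign is the tie-breaker.


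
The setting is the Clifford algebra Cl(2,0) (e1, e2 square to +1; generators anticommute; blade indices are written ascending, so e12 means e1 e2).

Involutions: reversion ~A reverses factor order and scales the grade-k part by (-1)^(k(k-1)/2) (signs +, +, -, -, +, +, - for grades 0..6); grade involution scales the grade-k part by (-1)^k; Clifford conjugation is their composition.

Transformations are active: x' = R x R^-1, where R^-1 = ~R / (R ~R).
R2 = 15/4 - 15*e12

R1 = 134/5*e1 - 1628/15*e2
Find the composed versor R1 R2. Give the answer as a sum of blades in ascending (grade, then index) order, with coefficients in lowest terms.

Distribute over the terms of R1 (each basis-blade product reordered to ascending indices, repeated generators contracted through their squares):
(134/5*e1) R2 = 201/2*e1 - 402*e2
(-1628/15*e2) R2 = -1628*e1 - 407*e2
Summing the partial products and collecting blades:
Answer: -3055/2*e1 - 809*e2


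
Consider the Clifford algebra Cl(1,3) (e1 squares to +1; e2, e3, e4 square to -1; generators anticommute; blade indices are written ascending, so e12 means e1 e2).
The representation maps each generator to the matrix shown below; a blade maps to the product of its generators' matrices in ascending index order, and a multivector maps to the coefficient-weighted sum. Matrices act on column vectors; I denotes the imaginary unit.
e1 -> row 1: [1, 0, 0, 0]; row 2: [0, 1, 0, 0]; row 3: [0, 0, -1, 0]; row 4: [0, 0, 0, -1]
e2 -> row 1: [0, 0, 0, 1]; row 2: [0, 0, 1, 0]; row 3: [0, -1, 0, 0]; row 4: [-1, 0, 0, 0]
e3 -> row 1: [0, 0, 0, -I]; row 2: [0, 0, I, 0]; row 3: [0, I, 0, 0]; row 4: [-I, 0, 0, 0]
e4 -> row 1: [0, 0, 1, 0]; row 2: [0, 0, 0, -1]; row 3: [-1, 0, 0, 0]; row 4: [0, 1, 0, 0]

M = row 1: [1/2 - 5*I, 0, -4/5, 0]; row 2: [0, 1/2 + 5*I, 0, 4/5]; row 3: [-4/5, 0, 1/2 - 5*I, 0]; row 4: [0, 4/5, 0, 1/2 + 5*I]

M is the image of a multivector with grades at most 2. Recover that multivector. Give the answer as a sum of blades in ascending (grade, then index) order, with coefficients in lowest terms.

Method: the blade images are trace-orthogonal — tr(rho(e_A) rho(e_B)^-1) = 4 if A = B and 0 otherwise — and rho(e_A)^-1 = (e_A)^2 * rho(e_A) with (e_A)^2 = +1 or -1, so the coefficient of e_A in the preimage is (e_A)^2 * tr(M rho(e_A))/4.
Nonzero projections over blades of grade <= 2: 1: (1)^2 = +1, tr(M 1) = 2, coefficient 1/2; e14: (e14)^2 = +1, tr(M rho(e14)) = -16/5, coefficient -4/5; e23: (e23)^2 = -1, tr(M rho(e23)) = -20, coefficient 5. Every other blade of grade <= 2 projects to 0.
Answer: 1/2 - 4/5*e14 + 5*e23


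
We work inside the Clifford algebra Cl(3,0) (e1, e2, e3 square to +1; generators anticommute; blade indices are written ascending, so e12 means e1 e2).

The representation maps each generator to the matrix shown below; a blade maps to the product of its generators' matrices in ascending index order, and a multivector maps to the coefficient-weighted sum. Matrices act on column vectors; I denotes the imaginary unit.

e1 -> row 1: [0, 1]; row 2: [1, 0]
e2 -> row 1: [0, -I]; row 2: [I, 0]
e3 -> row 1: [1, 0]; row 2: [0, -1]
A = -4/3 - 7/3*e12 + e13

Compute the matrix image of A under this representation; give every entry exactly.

Bivector images (products of the table entries): rho(e12) = rho(e1)rho(e2) = row 1: [I, 0]; row 2: [0, -I]; rho(e13) = rho(e1)rho(e3) = row 1: [0, -1]; row 2: [1, 0].
M = (-4/3)*1 + (-7/3)*rho(e12) + (1)*rho(e13), summed entrywise (1 is the identity matrix):
Answer: row 1: [-4/3 - 7*I/3, -1]; row 2: [1, -4/3 + 7*I/3]


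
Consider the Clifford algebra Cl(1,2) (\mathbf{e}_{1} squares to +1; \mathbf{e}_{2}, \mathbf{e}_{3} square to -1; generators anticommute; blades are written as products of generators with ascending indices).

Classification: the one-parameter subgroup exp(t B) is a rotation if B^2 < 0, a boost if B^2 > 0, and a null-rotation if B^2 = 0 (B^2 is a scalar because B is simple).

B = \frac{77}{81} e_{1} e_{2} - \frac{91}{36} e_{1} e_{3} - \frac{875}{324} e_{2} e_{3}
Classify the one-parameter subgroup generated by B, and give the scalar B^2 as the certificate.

B^2 term by term: the squares give (\frac{77}{81})^2*(e_{1} e_{2})^2 + (-\frac{91}{36})^2*(e_{1} e_{3})^2 + (-\frac{875}{324})^2*(e_{2} e_{3})^2 = \frac{5929}{6561}*(+1) + \frac{8281}{1296}*(+1) + \frac{765625}{104976}*(-1) = 0 (each basis 2-blade squares to minus the product of its generators' squares); cross terms between blades sharing an index anticommute and cancel. So B^2 = 0.
Answer: null-rotation, certificate B^2 = 0. Because 0 is invariant under every versor sandwich, the classification follows from its sign alone.


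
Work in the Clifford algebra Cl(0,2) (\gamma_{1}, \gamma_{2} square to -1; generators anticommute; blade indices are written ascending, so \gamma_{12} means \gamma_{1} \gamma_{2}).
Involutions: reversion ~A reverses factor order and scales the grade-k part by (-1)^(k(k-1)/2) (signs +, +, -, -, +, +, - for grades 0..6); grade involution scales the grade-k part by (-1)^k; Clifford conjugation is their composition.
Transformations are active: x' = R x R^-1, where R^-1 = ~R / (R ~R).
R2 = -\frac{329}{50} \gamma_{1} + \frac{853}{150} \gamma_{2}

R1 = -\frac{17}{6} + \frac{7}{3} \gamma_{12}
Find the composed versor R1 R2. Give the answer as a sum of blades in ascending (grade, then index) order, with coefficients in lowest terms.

Distribute over the terms of R1 (each basis-blade product reordered to ascending indices, repeated generators contracted through their squares):
(-\frac{17}{6}) R2 = \frac{5593}{300} \gamma_{1} - \frac{14501}{900} \gamma_{2}
(\frac{7}{3} \gamma_{12}) R2 = -\frac{5971}{450} \gamma_{1} - \frac{2303}{150} \gamma_{2}
Summing the partial products and collecting blades:
Answer: \frac{4837}{900} \gamma_{1} - \frac{28319}{900} \gamma_{2}
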